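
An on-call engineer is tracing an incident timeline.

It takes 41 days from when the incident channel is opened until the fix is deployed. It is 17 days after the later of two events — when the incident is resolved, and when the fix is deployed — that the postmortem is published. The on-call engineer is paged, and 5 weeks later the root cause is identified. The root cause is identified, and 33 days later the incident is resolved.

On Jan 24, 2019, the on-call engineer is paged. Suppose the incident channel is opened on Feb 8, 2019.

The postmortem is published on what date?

Apr 19, 2019

The on-call engineer is paged: Jan 24, 2019.
The root cause is identified: Jan 24, 2019 + 5 weeks = Feb 28, 2019.
The incident is resolved: Feb 28, 2019 + 33 days = Apr 2, 2019.
The incident channel is opened: Feb 8, 2019.
The fix is deployed: Feb 8, 2019 + 41 days = Mar 21, 2019.
Both prerequisites met — the incident is resolved (Apr 2, 2019), the fix is deployed (Mar 21, 2019); the later is Apr 2, 2019.
The postmortem is published: Apr 2, 2019 + 17 days = Apr 19, 2019.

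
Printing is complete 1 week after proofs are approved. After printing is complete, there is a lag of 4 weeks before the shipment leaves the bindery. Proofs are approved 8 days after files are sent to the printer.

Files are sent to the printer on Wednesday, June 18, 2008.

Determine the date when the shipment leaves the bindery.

Thursday, July 31, 2008

Files are sent to the printer: Jun 18, 2008.
Proofs are approved: Jun 18, 2008 + 8 days = Jun 26, 2008.
Printing is complete: Jun 26, 2008 + 1 week = Jul 3, 2008.
The shipment leaves the bindery: Jul 3, 2008 + 4 weeks = Jul 31, 2008.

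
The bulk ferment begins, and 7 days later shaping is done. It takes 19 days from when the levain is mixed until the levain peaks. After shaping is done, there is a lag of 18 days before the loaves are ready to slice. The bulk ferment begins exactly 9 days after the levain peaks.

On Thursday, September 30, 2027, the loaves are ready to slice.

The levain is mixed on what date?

Sunday, August 8, 2027

The loaves are ready to slice: Sep 30, 2027.
Shaping is done: Sep 30, 2027 − 18 days = Sep 12, 2027.
The bulk ferment begins: Sep 12, 2027 − 7 days = Sep 5, 2027.
The levain peaks: Sep 5, 2027 − 9 days = Aug 27, 2027.
The levain is mixed: Aug 27, 2027 − 19 days = Aug 8, 2027.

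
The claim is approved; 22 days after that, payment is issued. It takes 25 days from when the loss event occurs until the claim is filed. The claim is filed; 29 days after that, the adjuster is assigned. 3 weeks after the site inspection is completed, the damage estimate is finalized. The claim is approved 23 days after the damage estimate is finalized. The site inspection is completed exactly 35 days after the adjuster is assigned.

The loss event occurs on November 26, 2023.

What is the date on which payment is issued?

April 29, 2024

The loss event occurs: Nov 26, 2023.
The claim is filed: Nov 26, 2023 + 25 days = Dec 21, 2023.
The adjuster is assigned: Dec 21, 2023 + 29 days = Jan 19, 2024.
The site inspection is completed: Jan 19, 2024 + 35 days = Feb 23, 2024.
The damage estimate is finalized: Feb 23, 2024 + 3 weeks = Mar 15, 2024.
The claim is approved: Mar 15, 2024 + 23 days = Apr 7, 2024.
Payment is issued: Apr 7, 2024 + 22 days = Apr 29, 2024.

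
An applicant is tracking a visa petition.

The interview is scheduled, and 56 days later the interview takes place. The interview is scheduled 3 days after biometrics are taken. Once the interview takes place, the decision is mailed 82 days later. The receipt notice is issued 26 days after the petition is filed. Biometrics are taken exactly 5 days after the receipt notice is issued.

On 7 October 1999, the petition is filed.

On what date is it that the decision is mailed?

The petition is filed: Oct 7, 1999.
The receipt notice is issued: Oct 7, 1999 + 26 days = Nov 2, 1999.
Biometrics are taken: Nov 2, 1999 + 5 days = Nov 7, 1999.
The interview is scheduled: Nov 7, 1999 + 3 days = Nov 10, 1999.
The interview takes place: Nov 10, 1999 + 56 days = Jan 5, 2000.
The decision is mailed: Jan 5, 2000 + 82 days = Mar 27, 2000.

27 March 2000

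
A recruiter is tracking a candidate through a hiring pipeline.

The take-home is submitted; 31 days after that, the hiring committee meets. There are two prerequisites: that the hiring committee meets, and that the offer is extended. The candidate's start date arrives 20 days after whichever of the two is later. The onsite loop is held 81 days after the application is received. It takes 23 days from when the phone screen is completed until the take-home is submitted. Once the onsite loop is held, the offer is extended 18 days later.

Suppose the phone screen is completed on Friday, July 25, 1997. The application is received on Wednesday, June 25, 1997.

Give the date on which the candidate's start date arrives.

Wednesday, October 22, 1997

The phone screen is completed: Jul 25, 1997.
The take-home is submitted: Jul 25, 1997 + 23 days = Aug 17, 1997.
The hiring committee meets: Aug 17, 1997 + 31 days = Sep 17, 1997.
The application is received: Jun 25, 1997.
The onsite loop is held: Jun 25, 1997 + 81 days = Sep 14, 1997.
The offer is extended: Sep 14, 1997 + 18 days = Oct 2, 1997.
Both prerequisites met — the hiring committee meets (Sep 17, 1997), the offer is extended (Oct 2, 1997); the later is Oct 2, 1997.
The candidate's start date arrives: Oct 2, 1997 + 20 days = Oct 22, 1997.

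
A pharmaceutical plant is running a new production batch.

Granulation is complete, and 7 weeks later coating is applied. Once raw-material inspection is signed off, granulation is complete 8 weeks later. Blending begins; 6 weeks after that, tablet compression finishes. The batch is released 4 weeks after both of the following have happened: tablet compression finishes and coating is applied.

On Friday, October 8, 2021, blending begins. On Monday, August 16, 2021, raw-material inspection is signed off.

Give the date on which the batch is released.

Blending begins: Oct 8, 2021.
Tablet compression finishes: Oct 8, 2021 + 6 weeks = Nov 19, 2021.
Raw-material inspection is signed off: Aug 16, 2021.
Granulation is complete: Aug 16, 2021 + 8 weeks = Oct 11, 2021.
Coating is applied: Oct 11, 2021 + 7 weeks = Nov 29, 2021.
Both prerequisites met — tablet compression finishes (Nov 19, 2021), coating is applied (Nov 29, 2021); the later is Nov 29, 2021.
The batch is released: Nov 29, 2021 + 4 weeks = Dec 27, 2021.

Monday, December 27, 2021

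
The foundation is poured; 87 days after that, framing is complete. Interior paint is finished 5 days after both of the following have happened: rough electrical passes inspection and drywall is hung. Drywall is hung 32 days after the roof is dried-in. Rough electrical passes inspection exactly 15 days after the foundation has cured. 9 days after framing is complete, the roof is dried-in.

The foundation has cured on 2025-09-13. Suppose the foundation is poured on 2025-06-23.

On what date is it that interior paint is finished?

2025-11-03

The foundation has cured: Sep 13, 2025.
Rough electrical passes inspection: Sep 13, 2025 + 15 days = Sep 28, 2025.
The foundation is poured: Jun 23, 2025.
Framing is complete: Jun 23, 2025 + 87 days = Sep 18, 2025.
The roof is dried-in: Sep 18, 2025 + 9 days = Sep 27, 2025.
Drywall is hung: Sep 27, 2025 + 32 days = Oct 29, 2025.
Both prerequisites met — rough electrical passes inspection (Sep 28, 2025), drywall is hung (Oct 29, 2025); the later is Oct 29, 2025.
Interior paint is finished: Oct 29, 2025 + 5 days = Nov 3, 2025.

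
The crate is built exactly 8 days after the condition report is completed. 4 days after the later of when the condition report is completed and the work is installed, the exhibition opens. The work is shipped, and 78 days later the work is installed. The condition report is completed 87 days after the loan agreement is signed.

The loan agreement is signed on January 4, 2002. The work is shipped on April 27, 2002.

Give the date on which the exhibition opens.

The loan agreement is signed: Jan 4, 2002.
The condition report is completed: Jan 4, 2002 + 87 days = Apr 1, 2002.
The work is shipped: Apr 27, 2002.
The work is installed: Apr 27, 2002 + 78 days = Jul 14, 2002.
Both prerequisites met — the condition report is completed (Apr 1, 2002), the work is installed (Jul 14, 2002); the later is Jul 14, 2002.
The exhibition opens: Jul 14, 2002 + 4 days = Jul 18, 2002.

July 18, 2002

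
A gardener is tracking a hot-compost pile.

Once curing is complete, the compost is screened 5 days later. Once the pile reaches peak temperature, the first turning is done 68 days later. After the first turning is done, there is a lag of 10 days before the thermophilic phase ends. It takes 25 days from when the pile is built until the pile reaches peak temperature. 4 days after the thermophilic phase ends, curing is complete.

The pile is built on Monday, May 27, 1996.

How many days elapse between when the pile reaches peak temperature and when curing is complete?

Causal path: the pile reaches peak temperature → the first turning is done → the thermophilic phase ends → curing is complete.
Total delay along the path: 68 + 10 + 4 = 82 days.

82 days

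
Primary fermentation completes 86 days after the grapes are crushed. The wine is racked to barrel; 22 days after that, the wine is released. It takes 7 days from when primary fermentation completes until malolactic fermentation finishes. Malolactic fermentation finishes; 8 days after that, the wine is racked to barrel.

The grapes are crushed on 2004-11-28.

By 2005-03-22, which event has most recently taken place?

The wine is racked to barrel

The grapes are crushed: Nov 28, 2004.
Primary fermentation completes: Nov 28, 2004 + 86 days = Feb 22, 2005.
Malolactic fermentation finishes: Feb 22, 2005 + 7 days = Mar 1, 2005.
The wine is racked to barrel: Mar 1, 2005 + 8 days = Mar 9, 2005.
The wine is released: Mar 9, 2005 + 22 days = Mar 31, 2005.
Mar 22, 2005 falls between when the wine is racked to barrel (Mar 9, 2005) and when the wine is released (Mar 31, 2005).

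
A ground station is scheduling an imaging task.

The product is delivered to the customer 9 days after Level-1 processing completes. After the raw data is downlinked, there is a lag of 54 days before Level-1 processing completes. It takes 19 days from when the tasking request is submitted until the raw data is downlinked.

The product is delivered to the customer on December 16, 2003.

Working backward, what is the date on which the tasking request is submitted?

September 25, 2003

The product is delivered to the customer: Dec 16, 2003.
Level-1 processing completes: Dec 16, 2003 − 9 days = Dec 7, 2003.
The raw data is downlinked: Dec 7, 2003 − 54 days = Oct 14, 2003.
The tasking request is submitted: Oct 14, 2003 − 19 days = Sep 25, 2003.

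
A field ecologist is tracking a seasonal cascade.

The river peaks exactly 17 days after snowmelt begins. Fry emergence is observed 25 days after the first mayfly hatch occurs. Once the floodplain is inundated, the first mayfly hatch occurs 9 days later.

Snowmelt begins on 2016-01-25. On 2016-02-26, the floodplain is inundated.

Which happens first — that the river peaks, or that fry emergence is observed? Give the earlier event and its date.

Snowmelt begins: Jan 25, 2016.
The river peaks: Jan 25, 2016 + 17 days = Feb 11, 2016.
The floodplain is inundated: Feb 26, 2016.
The first mayfly hatch occurs: Feb 26, 2016 + 9 days = Mar 6, 2016.
Fry emergence is observed: Mar 6, 2016 + 25 days = Mar 31, 2016.
Comparing: the river peaks on Feb 11, 2016 vs fry emergence is observed on Mar 31, 2016. Earlier: the river peaks.

The river peaks — 2016-02-11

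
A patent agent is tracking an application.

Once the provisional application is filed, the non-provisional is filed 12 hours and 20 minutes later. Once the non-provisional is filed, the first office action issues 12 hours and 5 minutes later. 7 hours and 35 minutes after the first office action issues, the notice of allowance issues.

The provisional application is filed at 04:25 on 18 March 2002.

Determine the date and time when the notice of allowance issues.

12:25 on 19 March 2002

The provisional application is filed: 04:25 Mar 18, 2002.
The non-provisional is filed: 04:25 Mar 18, 2002 + 12h20m = 16:45 Mar 18, 2002.
The first office action issues: 16:45 Mar 18, 2002 + 12h05m = 04:50 Mar 19, 2002.
The notice of allowance issues: 04:50 Mar 19, 2002 + 7h35m = 12:25 Mar 19, 2002.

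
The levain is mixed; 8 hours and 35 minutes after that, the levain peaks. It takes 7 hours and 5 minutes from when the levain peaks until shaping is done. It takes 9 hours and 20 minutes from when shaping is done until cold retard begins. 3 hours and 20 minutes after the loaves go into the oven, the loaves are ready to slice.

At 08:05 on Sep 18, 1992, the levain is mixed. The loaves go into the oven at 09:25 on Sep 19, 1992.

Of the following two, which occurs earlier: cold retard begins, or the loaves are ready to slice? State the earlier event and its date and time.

The levain is mixed: 08:05 Sep 18, 1992.
The levain peaks: 08:05 Sep 18, 1992 + 8h35m = 16:40 Sep 18, 1992.
Shaping is done: 16:40 Sep 18, 1992 + 7h05m = 23:45 Sep 18, 1992.
Cold retard begins: 23:45 Sep 18, 1992 + 9h20m = 09:05 Sep 19, 1992.
The loaves go into the oven: 09:25 Sep 19, 1992.
The loaves are ready to slice: 09:25 Sep 19, 1992 + 3h20m = 12:45 Sep 19, 1992.
Comparing: cold retard begins at 09:05 Sep 19, 1992 vs the loaves are ready to slice at 12:45 Sep 19, 1992. Earlier: cold retard begins.

Cold retard begins — 09:05 on Sep 19, 1992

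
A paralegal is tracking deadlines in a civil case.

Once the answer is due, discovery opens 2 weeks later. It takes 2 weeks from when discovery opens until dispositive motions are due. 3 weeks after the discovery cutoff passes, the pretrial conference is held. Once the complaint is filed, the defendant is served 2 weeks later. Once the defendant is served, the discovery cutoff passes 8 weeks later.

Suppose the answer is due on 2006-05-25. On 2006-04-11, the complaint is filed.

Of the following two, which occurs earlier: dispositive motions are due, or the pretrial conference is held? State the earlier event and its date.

Dispositive motions are due — 2006-06-22

The answer is due: May 25, 2006.
Discovery opens: May 25, 2006 + 2 weeks = Jun 8, 2006.
Dispositive motions are due: Jun 8, 2006 + 2 weeks = Jun 22, 2006.
The complaint is filed: Apr 11, 2006.
The defendant is served: Apr 11, 2006 + 2 weeks = Apr 25, 2006.
The discovery cutoff passes: Apr 25, 2006 + 8 weeks = Jun 20, 2006.
The pretrial conference is held: Jun 20, 2006 + 3 weeks = Jul 11, 2006.
Comparing: dispositive motions are due on Jun 22, 2006 vs the pretrial conference is held on Jul 11, 2006. Earlier: dispositive motions are due.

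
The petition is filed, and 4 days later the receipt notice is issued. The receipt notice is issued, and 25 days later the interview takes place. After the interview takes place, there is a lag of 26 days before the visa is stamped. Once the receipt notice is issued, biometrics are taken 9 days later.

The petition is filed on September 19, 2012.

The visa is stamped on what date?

November 13, 2012

The petition is filed: Sep 19, 2012.
The receipt notice is issued: Sep 19, 2012 + 4 days = Sep 23, 2012.
The interview takes place: Sep 23, 2012 + 25 days = Oct 18, 2012.
The visa is stamped: Oct 18, 2012 + 26 days = Nov 13, 2012.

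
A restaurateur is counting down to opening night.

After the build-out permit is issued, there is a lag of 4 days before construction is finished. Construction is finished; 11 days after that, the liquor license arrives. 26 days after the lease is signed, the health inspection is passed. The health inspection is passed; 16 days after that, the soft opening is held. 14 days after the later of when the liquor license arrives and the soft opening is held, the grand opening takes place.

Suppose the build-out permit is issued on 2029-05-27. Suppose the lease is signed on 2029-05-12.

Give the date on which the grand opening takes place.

2029-07-07

The build-out permit is issued: May 27, 2029.
Construction is finished: May 27, 2029 + 4 days = May 31, 2029.
The liquor license arrives: May 31, 2029 + 11 days = Jun 11, 2029.
The lease is signed: May 12, 2029.
The health inspection is passed: May 12, 2029 + 26 days = Jun 7, 2029.
The soft opening is held: Jun 7, 2029 + 16 days = Jun 23, 2029.
Both prerequisites met — the liquor license arrives (Jun 11, 2029), the soft opening is held (Jun 23, 2029); the later is Jun 23, 2029.
The grand opening takes place: Jun 23, 2029 + 14 days = Jul 7, 2029.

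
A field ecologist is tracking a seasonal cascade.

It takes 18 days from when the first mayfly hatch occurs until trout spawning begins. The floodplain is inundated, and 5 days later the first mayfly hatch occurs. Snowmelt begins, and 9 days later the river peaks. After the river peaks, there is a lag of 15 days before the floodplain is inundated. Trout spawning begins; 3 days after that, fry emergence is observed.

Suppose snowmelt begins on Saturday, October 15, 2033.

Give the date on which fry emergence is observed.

Sunday, December 4, 2033

Snowmelt begins: Oct 15, 2033.
The river peaks: Oct 15, 2033 + 9 days = Oct 24, 2033.
The floodplain is inundated: Oct 24, 2033 + 15 days = Nov 8, 2033.
The first mayfly hatch occurs: Nov 8, 2033 + 5 days = Nov 13, 2033.
Trout spawning begins: Nov 13, 2033 + 18 days = Dec 1, 2033.
Fry emergence is observed: Dec 1, 2033 + 3 days = Dec 4, 2033.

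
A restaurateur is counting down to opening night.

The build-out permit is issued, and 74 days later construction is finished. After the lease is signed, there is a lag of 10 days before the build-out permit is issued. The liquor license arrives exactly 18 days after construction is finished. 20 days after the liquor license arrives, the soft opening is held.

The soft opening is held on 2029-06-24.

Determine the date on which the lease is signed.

2029-02-22

The soft opening is held: Jun 24, 2029.
The liquor license arrives: Jun 24, 2029 − 20 days = Jun 4, 2029.
Construction is finished: Jun 4, 2029 − 18 days = May 17, 2029.
The build-out permit is issued: May 17, 2029 − 74 days = Mar 4, 2029.
The lease is signed: Mar 4, 2029 − 10 days = Feb 22, 2029.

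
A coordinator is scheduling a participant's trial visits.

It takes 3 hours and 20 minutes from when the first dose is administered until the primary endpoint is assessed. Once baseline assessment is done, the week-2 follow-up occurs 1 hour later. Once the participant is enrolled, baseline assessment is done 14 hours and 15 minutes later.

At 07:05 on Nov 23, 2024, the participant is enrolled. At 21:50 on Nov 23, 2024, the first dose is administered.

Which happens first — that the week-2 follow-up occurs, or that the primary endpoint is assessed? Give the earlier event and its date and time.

The participant is enrolled: 07:05 Nov 23, 2024.
Baseline assessment is done: 07:05 Nov 23, 2024 + 14h15m = 21:20 Nov 23, 2024.
The week-2 follow-up occurs: 21:20 Nov 23, 2024 + 1h = 22:20 Nov 23, 2024.
The first dose is administered: 21:50 Nov 23, 2024.
The primary endpoint is assessed: 21:50 Nov 23, 2024 + 3h20m = 01:10 Nov 24, 2024.
Comparing: the week-2 follow-up occurs at 22:20 Nov 23, 2024 vs the primary endpoint is assessed at 01:10 Nov 24, 2024. Earlier: the week-2 follow-up occurs.

The week-2 follow-up occurs — 22:20 on Nov 23, 2024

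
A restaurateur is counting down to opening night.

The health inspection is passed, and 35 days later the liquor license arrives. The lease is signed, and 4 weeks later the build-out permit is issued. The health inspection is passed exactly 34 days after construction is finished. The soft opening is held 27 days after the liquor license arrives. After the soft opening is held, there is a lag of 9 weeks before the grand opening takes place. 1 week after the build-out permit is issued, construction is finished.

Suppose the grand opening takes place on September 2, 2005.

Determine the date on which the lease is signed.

The grand opening takes place: Sep 2, 2005.
The soft opening is held: Sep 2, 2005 − 9 weeks = Jul 1, 2005.
The liquor license arrives: Jul 1, 2005 − 27 days = Jun 4, 2005.
The health inspection is passed: Jun 4, 2005 − 35 days = Apr 30, 2005.
Construction is finished: Apr 30, 2005 − 34 days = Mar 27, 2005.
The build-out permit is issued: Mar 27, 2005 − 1 week = Mar 20, 2005.
The lease is signed: Mar 20, 2005 − 4 weeks = Feb 20, 2005.

February 20, 2005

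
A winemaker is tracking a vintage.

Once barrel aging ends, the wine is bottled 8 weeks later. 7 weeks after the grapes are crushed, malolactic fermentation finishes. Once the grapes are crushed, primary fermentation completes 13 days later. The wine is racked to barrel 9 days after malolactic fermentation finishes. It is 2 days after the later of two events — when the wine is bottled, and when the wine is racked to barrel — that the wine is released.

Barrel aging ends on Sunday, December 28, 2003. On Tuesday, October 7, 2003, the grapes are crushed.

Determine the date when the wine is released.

Barrel aging ends: Dec 28, 2003.
The wine is bottled: Dec 28, 2003 + 8 weeks = Feb 22, 2004.
The grapes are crushed: Oct 7, 2003.
Malolactic fermentation finishes: Oct 7, 2003 + 7 weeks = Nov 25, 2003.
The wine is racked to barrel: Nov 25, 2003 + 9 days = Dec 4, 2003.
Both prerequisites met — the wine is bottled (Feb 22, 2004), the wine is racked to barrel (Dec 4, 2003); the later is Feb 22, 2004.
The wine is released: Feb 22, 2004 + 2 days = Feb 24, 2004.

Tuesday, February 24, 2004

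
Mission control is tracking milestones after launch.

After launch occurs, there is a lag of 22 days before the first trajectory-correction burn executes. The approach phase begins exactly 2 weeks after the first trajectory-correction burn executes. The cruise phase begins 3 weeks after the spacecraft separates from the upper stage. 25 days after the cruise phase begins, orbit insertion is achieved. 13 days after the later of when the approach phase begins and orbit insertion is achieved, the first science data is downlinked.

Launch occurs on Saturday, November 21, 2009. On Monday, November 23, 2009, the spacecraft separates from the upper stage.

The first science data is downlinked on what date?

Launch occurs: Nov 21, 2009.
The first trajectory-correction burn executes: Nov 21, 2009 + 22 days = Dec 13, 2009.
The approach phase begins: Dec 13, 2009 + 2 weeks = Dec 27, 2009.
The spacecraft separates from the upper stage: Nov 23, 2009.
The cruise phase begins: Nov 23, 2009 + 3 weeks = Dec 14, 2009.
Orbit insertion is achieved: Dec 14, 2009 + 25 days = Jan 8, 2010.
Both prerequisites met — the approach phase begins (Dec 27, 2009), orbit insertion is achieved (Jan 8, 2010); the later is Jan 8, 2010.
The first science data is downlinked: Jan 8, 2010 + 13 days = Jan 21, 2010.

Thursday, January 21, 2010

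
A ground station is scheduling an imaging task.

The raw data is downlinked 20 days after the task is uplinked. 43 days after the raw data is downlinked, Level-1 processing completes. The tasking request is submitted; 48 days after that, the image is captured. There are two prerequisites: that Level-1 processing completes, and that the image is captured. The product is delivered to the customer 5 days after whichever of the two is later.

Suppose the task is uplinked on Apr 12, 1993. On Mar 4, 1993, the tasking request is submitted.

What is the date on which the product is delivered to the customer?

Jun 19, 1993

The task is uplinked: Apr 12, 1993.
The raw data is downlinked: Apr 12, 1993 + 20 days = May 2, 1993.
Level-1 processing completes: May 2, 1993 + 43 days = Jun 14, 1993.
The tasking request is submitted: Mar 4, 1993.
The image is captured: Mar 4, 1993 + 48 days = Apr 21, 1993.
Both prerequisites met — Level-1 processing completes (Jun 14, 1993), the image is captured (Apr 21, 1993); the later is Jun 14, 1993.
The product is delivered to the customer: Jun 14, 1993 + 5 days = Jun 19, 1993.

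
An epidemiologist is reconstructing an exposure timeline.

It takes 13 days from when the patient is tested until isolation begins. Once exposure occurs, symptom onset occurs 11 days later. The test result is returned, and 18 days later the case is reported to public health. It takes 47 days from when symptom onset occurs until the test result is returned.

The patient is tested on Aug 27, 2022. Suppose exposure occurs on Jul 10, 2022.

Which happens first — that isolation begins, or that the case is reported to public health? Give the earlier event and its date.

The patient is tested: Aug 27, 2022.
Isolation begins: Aug 27, 2022 + 13 days = Sep 9, 2022.
Exposure occurs: Jul 10, 2022.
Symptom onset occurs: Jul 10, 2022 + 11 days = Jul 21, 2022.
The test result is returned: Jul 21, 2022 + 47 days = Sep 6, 2022.
The case is reported to public health: Sep 6, 2022 + 18 days = Sep 24, 2022.
Comparing: isolation begins on Sep 9, 2022 vs the case is reported to public health on Sep 24, 2022. Earlier: isolation begins.

Isolation begins — Sep 9, 2022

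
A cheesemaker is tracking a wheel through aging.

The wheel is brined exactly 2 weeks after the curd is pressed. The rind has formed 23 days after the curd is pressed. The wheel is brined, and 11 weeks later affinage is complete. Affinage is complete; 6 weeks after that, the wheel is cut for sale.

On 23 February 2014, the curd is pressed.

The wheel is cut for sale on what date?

6 July 2014

The curd is pressed: Feb 23, 2014.
The wheel is brined: Feb 23, 2014 + 2 weeks = Mar 9, 2014.
Affinage is complete: Mar 9, 2014 + 11 weeks = May 25, 2014.
The wheel is cut for sale: May 25, 2014 + 6 weeks = Jul 6, 2014.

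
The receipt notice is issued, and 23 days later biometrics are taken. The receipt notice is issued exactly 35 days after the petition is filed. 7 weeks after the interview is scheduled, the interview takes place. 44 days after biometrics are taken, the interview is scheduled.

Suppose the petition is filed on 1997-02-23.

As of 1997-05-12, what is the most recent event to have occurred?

Biometrics are taken

The petition is filed: Feb 23, 1997.
The receipt notice is issued: Feb 23, 1997 + 35 days = Mar 30, 1997.
Biometrics are taken: Mar 30, 1997 + 23 days = Apr 22, 1997.
The interview is scheduled: Apr 22, 1997 + 44 days = Jun 5, 1997.
The interview takes place: Jun 5, 1997 + 7 weeks = Jul 24, 1997.
May 12, 1997 falls between when biometrics are taken (Apr 22, 1997) and when the interview is scheduled (Jun 5, 1997).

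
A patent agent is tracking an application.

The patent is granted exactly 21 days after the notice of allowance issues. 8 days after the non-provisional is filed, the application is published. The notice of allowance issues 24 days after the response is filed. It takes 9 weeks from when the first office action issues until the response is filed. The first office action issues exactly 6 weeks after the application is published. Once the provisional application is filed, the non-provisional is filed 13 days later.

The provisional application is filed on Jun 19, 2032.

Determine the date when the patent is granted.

Dec 7, 2032

The provisional application is filed: Jun 19, 2032.
The non-provisional is filed: Jun 19, 2032 + 13 days = Jul 2, 2032.
The application is published: Jul 2, 2032 + 8 days = Jul 10, 2032.
The first office action issues: Jul 10, 2032 + 6 weeks = Aug 21, 2032.
The response is filed: Aug 21, 2032 + 9 weeks = Oct 23, 2032.
The notice of allowance issues: Oct 23, 2032 + 24 days = Nov 16, 2032.
The patent is granted: Nov 16, 2032 + 21 days = Dec 7, 2032.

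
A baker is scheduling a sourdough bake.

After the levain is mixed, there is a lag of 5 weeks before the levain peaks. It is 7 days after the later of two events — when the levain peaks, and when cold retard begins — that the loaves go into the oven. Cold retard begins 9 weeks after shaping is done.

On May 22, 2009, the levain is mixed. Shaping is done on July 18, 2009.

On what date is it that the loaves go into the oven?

September 26, 2009

The levain is mixed: May 22, 2009.
The levain peaks: May 22, 2009 + 5 weeks = Jun 26, 2009.
Shaping is done: Jul 18, 2009.
Cold retard begins: Jul 18, 2009 + 9 weeks = Sep 19, 2009.
Both prerequisites met — the levain peaks (Jun 26, 2009), cold retard begins (Sep 19, 2009); the later is Sep 19, 2009.
The loaves go into the oven: Sep 19, 2009 + 7 days = Sep 26, 2009.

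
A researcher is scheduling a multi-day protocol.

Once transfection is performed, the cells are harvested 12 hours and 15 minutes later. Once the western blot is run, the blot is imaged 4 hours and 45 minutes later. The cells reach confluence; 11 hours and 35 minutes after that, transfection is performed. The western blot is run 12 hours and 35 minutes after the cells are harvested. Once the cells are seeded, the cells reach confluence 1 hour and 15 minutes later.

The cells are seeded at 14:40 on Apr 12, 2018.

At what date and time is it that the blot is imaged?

09:05 on Apr 14, 2018

The cells are seeded: 14:40 Apr 12, 2018.
The cells reach confluence: 14:40 Apr 12, 2018 + 1h15m = 15:55 Apr 12, 2018.
Transfection is performed: 15:55 Apr 12, 2018 + 11h35m = 03:30 Apr 13, 2018.
The cells are harvested: 03:30 Apr 13, 2018 + 12h15m = 15:45 Apr 13, 2018.
The western blot is run: 15:45 Apr 13, 2018 + 12h35m = 04:20 Apr 14, 2018.
The blot is imaged: 04:20 Apr 14, 2018 + 4h45m = 09:05 Apr 14, 2018.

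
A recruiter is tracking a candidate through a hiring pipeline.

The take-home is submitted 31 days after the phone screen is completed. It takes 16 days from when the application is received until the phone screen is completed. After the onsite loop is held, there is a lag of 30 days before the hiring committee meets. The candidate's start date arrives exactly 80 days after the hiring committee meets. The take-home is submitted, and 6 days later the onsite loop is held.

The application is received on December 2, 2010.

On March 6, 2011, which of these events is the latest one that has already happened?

The application is received: Dec 2, 2010.
The phone screen is completed: Dec 2, 2010 + 16 days = Dec 18, 2010.
The take-home is submitted: Dec 18, 2010 + 31 days = Jan 18, 2011.
The onsite loop is held: Jan 18, 2011 + 6 days = Jan 24, 2011.
The hiring committee meets: Jan 24, 2011 + 30 days = Feb 23, 2011.
The candidate's start date arrives: Feb 23, 2011 + 80 days = May 14, 2011.
Mar 6, 2011 falls between when the hiring committee meets (Feb 23, 2011) and when the candidate's start date arrives (May 14, 2011).

The hiring committee meets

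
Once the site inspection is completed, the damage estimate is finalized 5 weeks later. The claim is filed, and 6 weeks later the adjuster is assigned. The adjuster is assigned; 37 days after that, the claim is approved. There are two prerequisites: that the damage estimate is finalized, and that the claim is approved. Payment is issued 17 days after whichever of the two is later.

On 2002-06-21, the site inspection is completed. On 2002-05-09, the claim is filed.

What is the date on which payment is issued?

2002-08-13

The site inspection is completed: Jun 21, 2002.
The damage estimate is finalized: Jun 21, 2002 + 5 weeks = Jul 26, 2002.
The claim is filed: May 9, 2002.
The adjuster is assigned: May 9, 2002 + 6 weeks = Jun 20, 2002.
The claim is approved: Jun 20, 2002 + 37 days = Jul 27, 2002.
Both prerequisites met — the damage estimate is finalized (Jul 26, 2002), the claim is approved (Jul 27, 2002); the later is Jul 27, 2002.
Payment is issued: Jul 27, 2002 + 17 days = Aug 13, 2002.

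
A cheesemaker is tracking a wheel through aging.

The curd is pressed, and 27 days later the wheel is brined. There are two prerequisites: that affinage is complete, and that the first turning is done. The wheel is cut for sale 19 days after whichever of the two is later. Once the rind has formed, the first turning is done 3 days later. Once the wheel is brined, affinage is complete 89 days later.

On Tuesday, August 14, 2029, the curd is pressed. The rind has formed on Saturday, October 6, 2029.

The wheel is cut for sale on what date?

The curd is pressed: Aug 14, 2029.
The wheel is brined: Aug 14, 2029 + 27 days = Sep 10, 2029.
Affinage is complete: Sep 10, 2029 + 89 days = Dec 8, 2029.
The rind has formed: Oct 6, 2029.
The first turning is done: Oct 6, 2029 + 3 days = Oct 9, 2029.
Both prerequisites met — affinage is complete (Dec 8, 2029), the first turning is done (Oct 9, 2029); the later is Dec 8, 2029.
The wheel is cut for sale: Dec 8, 2029 + 19 days = Dec 27, 2029.

Thursday, December 27, 2029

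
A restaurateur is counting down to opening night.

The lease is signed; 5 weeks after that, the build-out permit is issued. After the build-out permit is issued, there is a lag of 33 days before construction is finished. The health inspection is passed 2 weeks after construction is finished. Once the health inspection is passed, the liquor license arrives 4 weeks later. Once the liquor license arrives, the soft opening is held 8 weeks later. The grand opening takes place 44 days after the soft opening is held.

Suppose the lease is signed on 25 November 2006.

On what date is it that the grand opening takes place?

23 June 2007

The lease is signed: Nov 25, 2006.
The build-out permit is issued: Nov 25, 2006 + 5 weeks = Dec 30, 2006.
Construction is finished: Dec 30, 2006 + 33 days = Feb 1, 2007.
The health inspection is passed: Feb 1, 2007 + 2 weeks = Feb 15, 2007.
The liquor license arrives: Feb 15, 2007 + 4 weeks = Mar 15, 2007.
The soft opening is held: Mar 15, 2007 + 8 weeks = May 10, 2007.
The grand opening takes place: May 10, 2007 + 44 days = Jun 23, 2007.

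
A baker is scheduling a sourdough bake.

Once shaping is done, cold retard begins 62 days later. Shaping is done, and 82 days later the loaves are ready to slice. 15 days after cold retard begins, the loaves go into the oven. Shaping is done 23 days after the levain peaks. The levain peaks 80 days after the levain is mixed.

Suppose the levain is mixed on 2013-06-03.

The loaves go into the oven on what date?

2013-11-30

The levain is mixed: Jun 3, 2013.
The levain peaks: Jun 3, 2013 + 80 days = Aug 22, 2013.
Shaping is done: Aug 22, 2013 + 23 days = Sep 14, 2013.
Cold retard begins: Sep 14, 2013 + 62 days = Nov 15, 2013.
The loaves go into the oven: Nov 15, 2013 + 15 days = Nov 30, 2013.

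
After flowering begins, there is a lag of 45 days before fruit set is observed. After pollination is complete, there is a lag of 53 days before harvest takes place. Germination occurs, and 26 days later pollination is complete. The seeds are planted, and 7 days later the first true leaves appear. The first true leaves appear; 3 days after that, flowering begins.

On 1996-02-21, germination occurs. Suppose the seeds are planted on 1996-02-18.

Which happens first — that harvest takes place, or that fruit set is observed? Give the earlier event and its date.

Fruit set is observed — 1996-04-13

Germination occurs: Feb 21, 1996.
Pollination is complete: Feb 21, 1996 + 26 days = Mar 18, 1996.
Harvest takes place: Mar 18, 1996 + 53 days = May 10, 1996.
The seeds are planted: Feb 18, 1996.
The first true leaves appear: Feb 18, 1996 + 7 days = Feb 25, 1996.
Flowering begins: Feb 25, 1996 + 3 days = Feb 28, 1996.
Fruit set is observed: Feb 28, 1996 + 45 days = Apr 13, 1996.
Comparing: harvest takes place on May 10, 1996 vs fruit set is observed on Apr 13, 1996. Earlier: fruit set is observed.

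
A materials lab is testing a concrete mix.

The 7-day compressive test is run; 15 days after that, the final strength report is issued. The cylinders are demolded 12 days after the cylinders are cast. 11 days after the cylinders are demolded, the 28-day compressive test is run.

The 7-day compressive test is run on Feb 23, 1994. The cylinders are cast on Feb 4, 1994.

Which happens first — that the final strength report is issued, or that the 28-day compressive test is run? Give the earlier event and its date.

The 7-day compressive test is run: Feb 23, 1994.
The final strength report is issued: Feb 23, 1994 + 15 days = Mar 10, 1994.
The cylinders are cast: Feb 4, 1994.
The cylinders are demolded: Feb 4, 1994 + 12 days = Feb 16, 1994.
The 28-day compressive test is run: Feb 16, 1994 + 11 days = Feb 27, 1994.
Comparing: the final strength report is issued on Mar 10, 1994 vs the 28-day compressive test is run on Feb 27, 1994. Earlier: the 28-day compressive test is run.

The 28-day compressive test is run — Feb 27, 1994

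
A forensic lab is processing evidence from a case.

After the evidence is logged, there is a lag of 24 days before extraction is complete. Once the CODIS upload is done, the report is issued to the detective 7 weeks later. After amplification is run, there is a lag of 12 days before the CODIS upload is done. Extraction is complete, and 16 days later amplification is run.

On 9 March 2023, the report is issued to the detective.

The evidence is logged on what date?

28 November 2022

The report is issued to the detective: Mar 9, 2023.
The CODIS upload is done: Mar 9, 2023 − 7 weeks = Jan 19, 2023.
Amplification is run: Jan 19, 2023 − 12 days = Jan 7, 2023.
Extraction is complete: Jan 7, 2023 − 16 days = Dec 22, 2022.
The evidence is logged: Dec 22, 2022 − 24 days = Nov 28, 2022.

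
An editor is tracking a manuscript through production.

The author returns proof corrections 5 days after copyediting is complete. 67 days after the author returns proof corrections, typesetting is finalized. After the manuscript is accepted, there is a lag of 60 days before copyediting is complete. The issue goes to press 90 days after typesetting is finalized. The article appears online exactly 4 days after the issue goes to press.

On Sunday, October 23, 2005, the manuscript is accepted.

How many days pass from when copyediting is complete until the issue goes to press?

Causal path: copyediting is complete → the author returns proof corrections → typesetting is finalized → the issue goes to press.
Total delay along the path: 5 + 67 + 90 = 162 days.

162 days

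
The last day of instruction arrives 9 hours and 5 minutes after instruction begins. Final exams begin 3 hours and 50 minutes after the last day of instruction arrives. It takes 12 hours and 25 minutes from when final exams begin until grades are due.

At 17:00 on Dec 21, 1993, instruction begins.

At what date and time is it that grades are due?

Instruction begins: 17:00 Dec 21, 1993.
The last day of instruction arrives: 17:00 Dec 21, 1993 + 9h05m = 02:05 Dec 22, 1993.
Final exams begin: 02:05 Dec 22, 1993 + 3h50m = 05:55 Dec 22, 1993.
Grades are due: 05:55 Dec 22, 1993 + 12h25m = 18:20 Dec 22, 1993.

18:20 on Dec 22, 1993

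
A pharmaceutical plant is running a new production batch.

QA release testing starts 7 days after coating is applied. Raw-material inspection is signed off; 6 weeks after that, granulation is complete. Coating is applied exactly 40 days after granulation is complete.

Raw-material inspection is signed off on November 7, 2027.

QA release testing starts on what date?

Raw-material inspection is signed off: Nov 7, 2027.
Granulation is complete: Nov 7, 2027 + 6 weeks = Dec 19, 2027.
Coating is applied: Dec 19, 2027 + 40 days = Jan 28, 2028.
QA release testing starts: Jan 28, 2028 + 7 days = Feb 4, 2028.

February 4, 2028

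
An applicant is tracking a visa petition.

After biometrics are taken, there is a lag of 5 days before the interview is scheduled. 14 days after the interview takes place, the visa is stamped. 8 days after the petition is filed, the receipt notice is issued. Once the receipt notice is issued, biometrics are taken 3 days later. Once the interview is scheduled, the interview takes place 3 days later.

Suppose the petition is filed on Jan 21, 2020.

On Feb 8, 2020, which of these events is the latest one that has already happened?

The interview is scheduled

The petition is filed: Jan 21, 2020.
The receipt notice is issued: Jan 21, 2020 + 8 days = Jan 29, 2020.
Biometrics are taken: Jan 29, 2020 + 3 days = Feb 1, 2020.
The interview is scheduled: Feb 1, 2020 + 5 days = Feb 6, 2020.
The interview takes place: Feb 6, 2020 + 3 days = Feb 9, 2020.
The visa is stamped: Feb 9, 2020 + 14 days = Feb 23, 2020.
Feb 8, 2020 falls between when the interview is scheduled (Feb 6, 2020) and when the interview takes place (Feb 9, 2020).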